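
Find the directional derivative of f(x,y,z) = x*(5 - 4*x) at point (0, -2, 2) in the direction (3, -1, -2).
15*sqrt(14)/14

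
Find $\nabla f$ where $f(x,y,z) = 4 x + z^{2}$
(4, 0, 2*z)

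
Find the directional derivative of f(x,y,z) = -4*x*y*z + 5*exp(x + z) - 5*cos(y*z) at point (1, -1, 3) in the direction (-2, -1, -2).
-20*exp(4)/3 - 20/3 + 5*sin(3)/3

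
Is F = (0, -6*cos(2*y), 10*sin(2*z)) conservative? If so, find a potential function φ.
Yes, F is conservative. φ = -3*sin(2*y) - 5*cos(2*z)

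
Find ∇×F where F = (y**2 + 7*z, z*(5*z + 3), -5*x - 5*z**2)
(-10*z - 3, 12, -2*y)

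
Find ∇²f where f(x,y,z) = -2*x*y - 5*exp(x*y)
5*(-x**2 - y**2)*exp(x*y)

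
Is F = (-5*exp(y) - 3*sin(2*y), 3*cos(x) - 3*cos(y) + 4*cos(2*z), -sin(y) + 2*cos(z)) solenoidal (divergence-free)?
No, ∇·F = 3*sin(y) - 2*sin(z)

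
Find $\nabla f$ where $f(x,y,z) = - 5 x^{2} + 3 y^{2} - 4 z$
(-10*x, 6*y, -4)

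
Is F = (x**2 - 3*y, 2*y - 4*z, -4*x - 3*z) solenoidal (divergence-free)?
No, ∇·F = 2*x - 1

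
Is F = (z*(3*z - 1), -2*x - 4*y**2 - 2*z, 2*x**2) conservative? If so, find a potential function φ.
No, ∇×F = (2, -4*x + 6*z - 1, -2) ≠ 0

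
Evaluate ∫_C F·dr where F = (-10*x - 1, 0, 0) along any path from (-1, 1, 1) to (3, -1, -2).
-44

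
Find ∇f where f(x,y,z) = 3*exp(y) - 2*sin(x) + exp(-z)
(-2*cos(x), 3*exp(y), -exp(-z))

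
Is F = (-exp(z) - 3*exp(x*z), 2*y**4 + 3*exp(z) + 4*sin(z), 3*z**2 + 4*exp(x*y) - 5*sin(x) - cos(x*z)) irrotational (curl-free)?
No, ∇×F = (4*x*exp(x*y) - 3*exp(z) - 4*cos(z), -3*x*exp(x*z) - 4*y*exp(x*y) - z*sin(x*z) - exp(z) + 5*cos(x), 0)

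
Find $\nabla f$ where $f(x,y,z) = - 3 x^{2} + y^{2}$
(-6*x, 2*y, 0)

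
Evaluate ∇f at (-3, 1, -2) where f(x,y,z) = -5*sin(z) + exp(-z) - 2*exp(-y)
(0, 2*exp(-1), -exp(2) - 5*cos(2))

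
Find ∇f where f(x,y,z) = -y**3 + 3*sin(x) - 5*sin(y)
(3*cos(x), -3*y**2 - 5*cos(y), 0)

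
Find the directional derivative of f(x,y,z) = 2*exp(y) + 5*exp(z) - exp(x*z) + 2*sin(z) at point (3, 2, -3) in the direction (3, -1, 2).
sqrt(14)*(-2*exp(11) + 4*exp(9)*cos(3) + 3 + 10*exp(6))*exp(-9)/14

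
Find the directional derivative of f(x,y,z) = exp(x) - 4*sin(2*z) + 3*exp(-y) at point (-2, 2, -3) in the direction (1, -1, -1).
4*sqrt(3)*(1 + 2*exp(2)*cos(6))*exp(-2)/3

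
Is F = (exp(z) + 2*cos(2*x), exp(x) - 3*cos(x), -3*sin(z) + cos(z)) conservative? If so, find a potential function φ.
No, ∇×F = (0, exp(z), exp(x) + 3*sin(x)) ≠ 0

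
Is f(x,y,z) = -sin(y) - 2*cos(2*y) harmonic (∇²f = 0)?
No, ∇²f = sin(y) + 8*cos(2*y)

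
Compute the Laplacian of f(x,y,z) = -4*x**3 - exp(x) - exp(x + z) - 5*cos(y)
-24*x - exp(x) - 2*exp(x + z) + 5*cos(y)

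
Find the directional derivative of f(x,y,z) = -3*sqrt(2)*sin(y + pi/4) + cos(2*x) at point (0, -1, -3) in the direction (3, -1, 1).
3*sqrt(22)*sin(pi/4 + 1)/11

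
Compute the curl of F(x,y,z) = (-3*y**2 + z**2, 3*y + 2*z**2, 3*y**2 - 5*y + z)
(6*y - 4*z - 5, 2*z, 6*y)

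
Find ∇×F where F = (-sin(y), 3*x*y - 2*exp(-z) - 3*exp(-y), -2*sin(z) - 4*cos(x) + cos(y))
(-sin(y) - 2*exp(-z), -4*sin(x), 3*y + cos(y))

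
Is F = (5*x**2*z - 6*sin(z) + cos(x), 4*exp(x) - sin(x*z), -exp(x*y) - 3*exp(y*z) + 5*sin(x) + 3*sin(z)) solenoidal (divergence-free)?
No, ∇·F = 10*x*z - 3*y*exp(y*z) - sin(x) + 3*cos(z)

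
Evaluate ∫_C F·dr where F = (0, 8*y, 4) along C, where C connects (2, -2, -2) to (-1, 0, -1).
-12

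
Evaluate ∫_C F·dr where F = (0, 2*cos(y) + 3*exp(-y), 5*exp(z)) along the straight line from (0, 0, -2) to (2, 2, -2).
-3*exp(-2) + 2*sin(2) + 3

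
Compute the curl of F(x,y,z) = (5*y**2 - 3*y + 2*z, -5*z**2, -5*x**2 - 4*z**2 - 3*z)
(10*z, 10*x + 2, 3 - 10*y)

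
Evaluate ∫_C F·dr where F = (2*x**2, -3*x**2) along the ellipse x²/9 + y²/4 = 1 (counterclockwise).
0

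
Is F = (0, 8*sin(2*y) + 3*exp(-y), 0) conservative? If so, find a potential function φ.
Yes, F is conservative. φ = -4*cos(2*y) - 3*exp(-y)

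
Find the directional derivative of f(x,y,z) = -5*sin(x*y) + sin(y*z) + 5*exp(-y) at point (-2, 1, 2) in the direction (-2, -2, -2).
sqrt(3)*(5 - 8*E*cos(2))*exp(-1)/3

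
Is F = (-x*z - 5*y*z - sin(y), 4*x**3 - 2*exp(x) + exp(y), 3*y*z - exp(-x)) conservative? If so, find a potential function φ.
No, ∇×F = (3*z, -x - 5*y - exp(-x), 12*x**2 + 5*z - 2*exp(x) + cos(y)) ≠ 0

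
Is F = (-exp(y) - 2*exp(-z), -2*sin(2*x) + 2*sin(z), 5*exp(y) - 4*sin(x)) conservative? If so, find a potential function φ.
No, ∇×F = (5*exp(y) - 2*cos(z), 4*cos(x) + 2*exp(-z), exp(y) - 4*cos(2*x)) ≠ 0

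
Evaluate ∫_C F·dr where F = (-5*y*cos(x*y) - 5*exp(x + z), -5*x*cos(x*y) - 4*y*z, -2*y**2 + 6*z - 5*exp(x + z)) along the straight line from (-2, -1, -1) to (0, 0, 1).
-5*E - 2 + 5*exp(-3) + 5*sin(2)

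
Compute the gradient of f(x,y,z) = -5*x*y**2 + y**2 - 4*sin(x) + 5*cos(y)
(-5*y**2 - 4*cos(x), -10*x*y + 2*y - 5*sin(y), 0)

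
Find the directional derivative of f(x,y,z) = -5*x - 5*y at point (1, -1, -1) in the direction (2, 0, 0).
-5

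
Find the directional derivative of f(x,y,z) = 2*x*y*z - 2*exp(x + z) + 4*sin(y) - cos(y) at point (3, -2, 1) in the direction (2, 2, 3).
2*sqrt(17)*(-5*exp(4) - 16 + 4*cos(2) - sin(2))/17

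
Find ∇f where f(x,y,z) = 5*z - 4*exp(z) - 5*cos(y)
(0, 5*sin(y), 5 - 4*exp(z))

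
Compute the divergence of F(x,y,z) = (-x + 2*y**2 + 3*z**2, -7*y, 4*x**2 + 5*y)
-8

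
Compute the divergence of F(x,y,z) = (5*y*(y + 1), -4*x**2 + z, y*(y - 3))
0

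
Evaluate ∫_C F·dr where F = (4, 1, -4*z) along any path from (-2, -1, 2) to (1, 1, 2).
14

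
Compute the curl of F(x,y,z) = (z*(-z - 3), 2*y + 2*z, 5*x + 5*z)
(-2, -2*z - 8, 0)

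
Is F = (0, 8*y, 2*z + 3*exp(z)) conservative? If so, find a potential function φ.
Yes, F is conservative. φ = 4*y**2 + z**2 + 3*exp(z)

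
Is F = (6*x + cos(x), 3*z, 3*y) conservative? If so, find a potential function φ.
Yes, F is conservative. φ = 3*x**2 + 3*y*z + sin(x)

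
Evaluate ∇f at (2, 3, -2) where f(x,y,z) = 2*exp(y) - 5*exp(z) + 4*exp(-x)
(-4*exp(-2), 2*exp(3), -5*exp(-2))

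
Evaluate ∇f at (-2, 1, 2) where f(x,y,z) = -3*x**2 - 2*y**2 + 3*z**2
(12, -4, 12)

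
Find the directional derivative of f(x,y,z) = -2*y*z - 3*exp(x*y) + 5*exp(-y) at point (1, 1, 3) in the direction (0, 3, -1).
-sqrt(10)*(-3*sinh(1) + 8 + 12*cosh(1))/5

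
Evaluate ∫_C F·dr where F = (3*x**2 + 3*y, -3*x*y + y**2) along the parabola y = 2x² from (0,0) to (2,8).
616/15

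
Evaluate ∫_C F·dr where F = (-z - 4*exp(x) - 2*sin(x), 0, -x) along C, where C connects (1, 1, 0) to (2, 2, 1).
-4*exp(2) - 2 - 2*cos(1) + 2*cos(2) + 4*E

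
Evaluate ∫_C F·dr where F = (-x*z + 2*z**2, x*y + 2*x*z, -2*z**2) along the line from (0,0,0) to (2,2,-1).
10/3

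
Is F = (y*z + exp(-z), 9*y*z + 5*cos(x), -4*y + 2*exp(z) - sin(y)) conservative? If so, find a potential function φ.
No, ∇×F = (-9*y - cos(y) - 4, y - exp(-z), -z - 5*sin(x)) ≠ 0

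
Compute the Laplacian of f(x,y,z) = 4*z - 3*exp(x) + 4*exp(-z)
-3*exp(x) + 4*exp(-z)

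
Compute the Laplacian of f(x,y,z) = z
0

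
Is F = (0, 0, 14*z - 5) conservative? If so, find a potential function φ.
Yes, F is conservative. φ = z*(7*z - 5)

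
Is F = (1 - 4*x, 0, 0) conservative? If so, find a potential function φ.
Yes, F is conservative. φ = x*(1 - 2*x)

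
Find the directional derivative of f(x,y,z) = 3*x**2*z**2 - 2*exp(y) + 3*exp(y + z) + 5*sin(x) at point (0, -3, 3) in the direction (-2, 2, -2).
sqrt(3)*(-5*exp(3) - 2)*exp(-3)/3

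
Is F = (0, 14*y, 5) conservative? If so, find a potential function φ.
Yes, F is conservative. φ = 7*y**2 + 5*z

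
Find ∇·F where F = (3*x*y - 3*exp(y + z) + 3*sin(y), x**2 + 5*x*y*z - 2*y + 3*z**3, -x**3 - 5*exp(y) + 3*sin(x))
5*x*z + 3*y - 2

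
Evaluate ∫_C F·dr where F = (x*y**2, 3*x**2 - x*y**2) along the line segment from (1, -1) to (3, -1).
4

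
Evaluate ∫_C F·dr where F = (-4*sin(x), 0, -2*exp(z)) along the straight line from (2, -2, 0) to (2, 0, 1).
2 - 2*E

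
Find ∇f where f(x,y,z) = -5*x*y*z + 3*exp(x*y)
(y*(-5*z + 3*exp(x*y)), x*(-5*z + 3*exp(x*y)), -5*x*y)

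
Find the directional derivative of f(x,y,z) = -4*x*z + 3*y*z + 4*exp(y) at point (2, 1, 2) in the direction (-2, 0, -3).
31*sqrt(13)/13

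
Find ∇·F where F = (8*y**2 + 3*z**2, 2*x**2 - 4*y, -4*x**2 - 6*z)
-10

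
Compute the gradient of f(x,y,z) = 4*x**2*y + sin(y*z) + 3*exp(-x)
(8*x*y - 3*exp(-x), 4*x**2 + z*cos(y*z), y*cos(y*z))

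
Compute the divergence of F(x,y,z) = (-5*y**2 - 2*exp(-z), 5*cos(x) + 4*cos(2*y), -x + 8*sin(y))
-8*sin(2*y)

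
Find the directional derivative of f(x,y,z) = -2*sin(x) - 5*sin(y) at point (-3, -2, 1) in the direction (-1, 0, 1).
sqrt(2)*cos(3)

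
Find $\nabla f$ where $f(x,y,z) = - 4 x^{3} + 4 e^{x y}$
(-12*x**2 + 4*y*exp(x*y), 4*x*exp(x*y), 0)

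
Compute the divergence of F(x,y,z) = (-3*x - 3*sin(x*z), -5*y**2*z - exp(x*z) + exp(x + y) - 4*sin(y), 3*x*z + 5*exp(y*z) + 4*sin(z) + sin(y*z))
3*x - 10*y*z + 5*y*exp(y*z) + y*cos(y*z) - 3*z*cos(x*z) + exp(x + y) - 4*cos(y) + 4*cos(z) - 3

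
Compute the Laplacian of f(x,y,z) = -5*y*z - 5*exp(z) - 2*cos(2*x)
-5*exp(z) + 8*cos(2*x)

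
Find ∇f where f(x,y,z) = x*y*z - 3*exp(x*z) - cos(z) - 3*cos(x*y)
(y*z + 3*y*sin(x*y) - 3*z*exp(x*z), x*(z + 3*sin(x*y)), x*y - 3*x*exp(x*z) + sin(z))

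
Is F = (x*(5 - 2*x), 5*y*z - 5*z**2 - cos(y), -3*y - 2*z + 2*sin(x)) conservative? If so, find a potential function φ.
No, ∇×F = (-5*y + 10*z - 3, -2*cos(x), 0) ≠ 0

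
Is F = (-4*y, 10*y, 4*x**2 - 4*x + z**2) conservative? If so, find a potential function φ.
No, ∇×F = (0, 4 - 8*x, 4) ≠ 0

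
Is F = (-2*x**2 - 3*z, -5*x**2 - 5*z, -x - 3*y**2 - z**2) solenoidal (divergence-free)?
No, ∇·F = -4*x - 2*z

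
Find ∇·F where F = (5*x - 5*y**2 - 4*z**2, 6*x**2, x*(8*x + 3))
5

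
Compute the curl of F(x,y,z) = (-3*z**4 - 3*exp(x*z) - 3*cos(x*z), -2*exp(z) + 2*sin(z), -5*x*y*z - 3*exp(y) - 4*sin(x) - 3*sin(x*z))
(-5*x*z - 3*exp(y) + 2*exp(z) - 2*cos(z), -3*x*exp(x*z) + 3*x*sin(x*z) + 5*y*z - 12*z**3 + 3*z*cos(x*z) + 4*cos(x), 0)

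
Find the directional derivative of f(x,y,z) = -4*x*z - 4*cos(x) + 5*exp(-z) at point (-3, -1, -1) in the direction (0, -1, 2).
sqrt(5)*(24/5 - 2*E)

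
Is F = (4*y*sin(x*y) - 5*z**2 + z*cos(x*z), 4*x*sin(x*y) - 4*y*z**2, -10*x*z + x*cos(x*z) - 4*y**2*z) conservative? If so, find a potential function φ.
Yes, F is conservative. φ = -5*x*z**2 - 2*y**2*z**2 + sin(x*z) - 4*cos(x*y)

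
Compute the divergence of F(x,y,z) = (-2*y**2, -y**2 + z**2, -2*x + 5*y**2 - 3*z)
-2*y - 3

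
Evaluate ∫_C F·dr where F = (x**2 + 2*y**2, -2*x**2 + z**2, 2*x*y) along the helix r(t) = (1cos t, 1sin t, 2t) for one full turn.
16*pi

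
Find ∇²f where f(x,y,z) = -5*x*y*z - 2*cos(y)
2*cos(y)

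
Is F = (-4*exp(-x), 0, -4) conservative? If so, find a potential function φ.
Yes, F is conservative. φ = -4*z + 4*exp(-x)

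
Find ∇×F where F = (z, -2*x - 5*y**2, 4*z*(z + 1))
(0, 1, -2)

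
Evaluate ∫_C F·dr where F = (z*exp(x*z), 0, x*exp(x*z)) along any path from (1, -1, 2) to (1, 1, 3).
-exp(2) + exp(3)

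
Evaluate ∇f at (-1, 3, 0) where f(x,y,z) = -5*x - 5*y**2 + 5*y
(-5, -25, 0)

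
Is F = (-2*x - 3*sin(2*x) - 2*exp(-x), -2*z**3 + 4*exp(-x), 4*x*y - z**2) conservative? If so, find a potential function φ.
No, ∇×F = (4*x + 6*z**2, -4*y, -4*exp(-x)) ≠ 0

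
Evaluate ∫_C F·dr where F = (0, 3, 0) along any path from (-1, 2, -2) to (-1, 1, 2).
-3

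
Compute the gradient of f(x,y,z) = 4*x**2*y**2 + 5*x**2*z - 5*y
(2*x*(4*y**2 + 5*z), 8*x**2*y - 5, 5*x**2)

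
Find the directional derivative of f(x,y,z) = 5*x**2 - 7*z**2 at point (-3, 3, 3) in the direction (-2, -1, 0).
12*sqrt(5)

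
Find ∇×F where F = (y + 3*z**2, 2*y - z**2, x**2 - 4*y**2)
(-8*y + 2*z, -2*x + 6*z, -1)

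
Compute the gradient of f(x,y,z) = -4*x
(-4, 0, 0)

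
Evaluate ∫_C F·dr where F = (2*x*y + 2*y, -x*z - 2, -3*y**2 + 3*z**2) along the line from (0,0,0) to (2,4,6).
344/3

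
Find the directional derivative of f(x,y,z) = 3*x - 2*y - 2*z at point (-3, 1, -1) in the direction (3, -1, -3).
17*sqrt(19)/19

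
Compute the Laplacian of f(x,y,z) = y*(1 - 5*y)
-10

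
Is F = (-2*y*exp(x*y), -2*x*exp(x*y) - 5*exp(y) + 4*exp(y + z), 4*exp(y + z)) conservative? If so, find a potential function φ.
Yes, F is conservative. φ = -5*exp(y) - 2*exp(x*y) + 4*exp(y + z)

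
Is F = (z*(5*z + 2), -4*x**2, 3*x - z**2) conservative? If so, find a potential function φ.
No, ∇×F = (0, 10*z - 1, -8*x) ≠ 0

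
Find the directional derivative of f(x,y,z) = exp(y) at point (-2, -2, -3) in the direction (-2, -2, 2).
-sqrt(3)*exp(-2)/3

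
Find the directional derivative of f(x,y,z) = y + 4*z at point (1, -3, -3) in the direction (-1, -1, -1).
-5*sqrt(3)/3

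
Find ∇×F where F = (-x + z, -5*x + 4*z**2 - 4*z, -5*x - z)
(4 - 8*z, 6, -5)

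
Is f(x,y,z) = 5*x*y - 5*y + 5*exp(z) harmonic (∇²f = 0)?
No, ∇²f = 5*exp(z)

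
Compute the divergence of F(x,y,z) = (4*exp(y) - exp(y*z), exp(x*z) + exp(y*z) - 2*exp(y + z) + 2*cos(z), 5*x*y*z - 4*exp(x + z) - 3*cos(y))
5*x*y + z*exp(y*z) - 4*exp(x + z) - 2*exp(y + z)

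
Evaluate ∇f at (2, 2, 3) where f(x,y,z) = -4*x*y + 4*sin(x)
(-8 + 4*cos(2), -8, 0)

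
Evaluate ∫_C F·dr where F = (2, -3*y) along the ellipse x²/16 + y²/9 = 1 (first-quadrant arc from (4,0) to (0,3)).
-43/2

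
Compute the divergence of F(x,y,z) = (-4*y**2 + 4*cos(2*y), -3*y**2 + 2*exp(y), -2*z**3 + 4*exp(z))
-6*y - 6*z**2 + 2*exp(y) + 4*exp(z)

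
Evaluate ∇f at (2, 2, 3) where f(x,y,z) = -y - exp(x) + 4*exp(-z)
(-exp(2), -1, -4*exp(-3))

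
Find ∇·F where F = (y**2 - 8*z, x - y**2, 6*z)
6 - 2*y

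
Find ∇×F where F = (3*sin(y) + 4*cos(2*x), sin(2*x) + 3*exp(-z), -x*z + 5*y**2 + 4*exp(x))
(10*y + 3*exp(-z), z - 4*exp(x), 2*cos(2*x) - 3*cos(y))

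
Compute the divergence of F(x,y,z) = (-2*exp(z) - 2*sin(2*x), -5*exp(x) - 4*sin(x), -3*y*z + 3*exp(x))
-3*y - 4*cos(2*x)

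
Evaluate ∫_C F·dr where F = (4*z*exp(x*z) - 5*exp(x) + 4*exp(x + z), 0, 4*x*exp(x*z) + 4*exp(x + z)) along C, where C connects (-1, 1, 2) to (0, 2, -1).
-4*E - 1 - 4*exp(-2) + 9*exp(-1)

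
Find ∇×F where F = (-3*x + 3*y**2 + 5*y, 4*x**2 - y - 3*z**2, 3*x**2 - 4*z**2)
(6*z, -6*x, 8*x - 6*y - 5)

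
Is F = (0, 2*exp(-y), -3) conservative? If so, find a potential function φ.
Yes, F is conservative. φ = -3*z - 2*exp(-y)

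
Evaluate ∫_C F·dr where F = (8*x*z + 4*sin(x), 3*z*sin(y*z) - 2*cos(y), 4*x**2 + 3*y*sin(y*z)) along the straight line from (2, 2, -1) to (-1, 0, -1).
7*cos(2) - 4*cos(1) + 2*sin(2) + 9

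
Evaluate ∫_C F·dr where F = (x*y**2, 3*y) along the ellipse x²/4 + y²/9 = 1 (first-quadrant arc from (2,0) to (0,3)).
9/2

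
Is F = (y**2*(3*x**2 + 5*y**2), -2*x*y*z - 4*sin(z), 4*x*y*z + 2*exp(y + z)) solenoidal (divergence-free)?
No, ∇·F = 6*x*y**2 + 4*x*y - 2*x*z + 2*exp(y + z)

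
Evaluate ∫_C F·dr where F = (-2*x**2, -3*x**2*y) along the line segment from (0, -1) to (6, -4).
-495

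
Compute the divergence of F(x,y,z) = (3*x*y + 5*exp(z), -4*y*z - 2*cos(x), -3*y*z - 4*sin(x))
-4*z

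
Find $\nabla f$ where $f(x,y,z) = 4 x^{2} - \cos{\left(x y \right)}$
(8*x + y*sin(x*y), x*sin(x*y), 0)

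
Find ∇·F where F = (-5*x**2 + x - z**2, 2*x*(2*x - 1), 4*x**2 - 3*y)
1 - 10*x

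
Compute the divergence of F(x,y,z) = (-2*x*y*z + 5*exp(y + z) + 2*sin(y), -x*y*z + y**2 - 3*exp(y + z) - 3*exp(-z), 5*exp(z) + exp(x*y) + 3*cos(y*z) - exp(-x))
-x*z - 2*y*z - 3*y*sin(y*z) + 2*y + 5*exp(z) - 3*exp(y + z)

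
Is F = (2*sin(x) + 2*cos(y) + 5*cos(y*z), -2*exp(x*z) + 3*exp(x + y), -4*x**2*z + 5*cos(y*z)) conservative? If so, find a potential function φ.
No, ∇×F = (2*x*exp(x*z) - 5*z*sin(y*z), 8*x*z - 5*y*sin(y*z), -2*z*exp(x*z) + 5*z*sin(y*z) + 3*exp(x + y) + 2*sin(y)) ≠ 0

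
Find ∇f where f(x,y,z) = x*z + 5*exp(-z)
(z, 0, x - 5*exp(-z))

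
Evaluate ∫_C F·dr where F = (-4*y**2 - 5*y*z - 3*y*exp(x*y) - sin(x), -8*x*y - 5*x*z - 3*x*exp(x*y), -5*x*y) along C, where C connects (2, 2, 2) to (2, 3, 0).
3*(1 - exp(2))*exp(4)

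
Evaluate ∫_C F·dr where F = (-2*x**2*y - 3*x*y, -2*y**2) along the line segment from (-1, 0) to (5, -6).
702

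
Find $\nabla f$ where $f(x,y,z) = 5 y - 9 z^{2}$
(0, 5, -18*z)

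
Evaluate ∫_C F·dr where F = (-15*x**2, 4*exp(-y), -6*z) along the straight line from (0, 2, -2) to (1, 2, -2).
-5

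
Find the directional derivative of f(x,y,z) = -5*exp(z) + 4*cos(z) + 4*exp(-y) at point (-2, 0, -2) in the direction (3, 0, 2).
2*sqrt(13)*(-5 + 4*exp(2)*sin(2))*exp(-2)/13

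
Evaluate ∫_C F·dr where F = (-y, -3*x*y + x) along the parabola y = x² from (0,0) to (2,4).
-536/15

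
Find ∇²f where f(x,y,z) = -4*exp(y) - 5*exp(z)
-4*exp(y) - 5*exp(z)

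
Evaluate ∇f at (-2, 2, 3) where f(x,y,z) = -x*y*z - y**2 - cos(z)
(-6, 2, sin(3) + 4)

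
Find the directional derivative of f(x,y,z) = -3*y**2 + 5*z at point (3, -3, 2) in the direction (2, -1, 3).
-3*sqrt(14)/14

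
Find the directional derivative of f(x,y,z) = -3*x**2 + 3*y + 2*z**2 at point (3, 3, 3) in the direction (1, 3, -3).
-45*sqrt(19)/19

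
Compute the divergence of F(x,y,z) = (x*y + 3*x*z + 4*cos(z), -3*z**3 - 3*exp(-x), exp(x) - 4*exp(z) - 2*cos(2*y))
y + 3*z - 4*exp(z)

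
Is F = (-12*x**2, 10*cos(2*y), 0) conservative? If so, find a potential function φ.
Yes, F is conservative. φ = -4*x**3 + 5*sin(2*y)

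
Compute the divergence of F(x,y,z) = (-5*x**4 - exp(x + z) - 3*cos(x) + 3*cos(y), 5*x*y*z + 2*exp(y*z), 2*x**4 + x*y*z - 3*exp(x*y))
-20*x**3 + x*y + 5*x*z + 2*z*exp(y*z) - exp(x + z) + 3*sin(x)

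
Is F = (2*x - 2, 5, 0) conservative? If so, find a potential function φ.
Yes, F is conservative. φ = x**2 - 2*x + 5*y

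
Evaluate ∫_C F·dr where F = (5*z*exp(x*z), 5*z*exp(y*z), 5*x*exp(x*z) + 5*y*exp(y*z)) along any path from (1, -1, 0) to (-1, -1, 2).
-10 + 10*exp(-2)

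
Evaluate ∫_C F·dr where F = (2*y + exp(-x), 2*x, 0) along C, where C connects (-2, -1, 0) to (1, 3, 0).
-exp(-1) + 2 + exp(2)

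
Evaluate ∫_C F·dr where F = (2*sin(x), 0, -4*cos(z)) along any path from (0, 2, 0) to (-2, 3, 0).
2 - 2*cos(2)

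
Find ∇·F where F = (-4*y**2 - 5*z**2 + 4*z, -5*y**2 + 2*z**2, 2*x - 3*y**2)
-10*y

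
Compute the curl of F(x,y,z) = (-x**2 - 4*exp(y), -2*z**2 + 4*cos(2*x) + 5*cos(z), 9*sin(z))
(4*z + 5*sin(z), 0, 4*exp(y) - 8*sin(2*x))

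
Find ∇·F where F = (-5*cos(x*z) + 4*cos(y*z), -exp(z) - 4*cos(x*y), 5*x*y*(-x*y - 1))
4*x*sin(x*y) + 5*z*sin(x*z)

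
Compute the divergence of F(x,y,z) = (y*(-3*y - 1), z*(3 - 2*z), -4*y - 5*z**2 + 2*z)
2 - 10*z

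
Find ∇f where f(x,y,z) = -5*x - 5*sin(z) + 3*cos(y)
(-5, -3*sin(y), -5*cos(z))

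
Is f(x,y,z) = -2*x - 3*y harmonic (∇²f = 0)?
Yes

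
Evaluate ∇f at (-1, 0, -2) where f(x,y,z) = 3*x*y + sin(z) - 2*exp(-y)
(0, -1, cos(2))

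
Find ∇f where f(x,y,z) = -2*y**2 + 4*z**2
(0, -4*y, 8*z)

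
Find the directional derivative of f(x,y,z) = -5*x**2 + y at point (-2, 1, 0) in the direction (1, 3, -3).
23*sqrt(19)/19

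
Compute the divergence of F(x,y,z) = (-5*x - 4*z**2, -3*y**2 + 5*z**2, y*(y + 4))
-6*y - 5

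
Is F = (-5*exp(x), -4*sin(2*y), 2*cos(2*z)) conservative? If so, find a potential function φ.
Yes, F is conservative. φ = -5*exp(x) + sin(2*z) + 2*cos(2*y)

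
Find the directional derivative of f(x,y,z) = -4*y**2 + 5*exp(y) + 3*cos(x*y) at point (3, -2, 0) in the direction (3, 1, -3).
sqrt(19)*(5 - 9*exp(2)*sin(6) + 16*exp(2))*exp(-2)/19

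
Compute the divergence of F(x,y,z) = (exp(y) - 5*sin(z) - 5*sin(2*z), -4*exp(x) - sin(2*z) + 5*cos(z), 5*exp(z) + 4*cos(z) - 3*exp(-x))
5*exp(z) - 4*sin(z)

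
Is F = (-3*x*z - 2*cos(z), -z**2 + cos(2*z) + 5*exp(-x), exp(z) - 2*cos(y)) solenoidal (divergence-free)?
No, ∇·F = -3*z + exp(z)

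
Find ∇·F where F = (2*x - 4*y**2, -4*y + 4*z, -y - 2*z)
-4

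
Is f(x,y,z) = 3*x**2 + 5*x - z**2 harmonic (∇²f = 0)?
No, ∇²f = 4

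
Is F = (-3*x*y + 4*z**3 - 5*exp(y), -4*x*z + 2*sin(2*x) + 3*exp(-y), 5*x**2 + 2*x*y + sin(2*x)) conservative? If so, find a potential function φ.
No, ∇×F = (6*x, -10*x - 2*y + 12*z**2 - 2*cos(2*x), 3*x - 4*z + 5*exp(y) + 4*cos(2*x)) ≠ 0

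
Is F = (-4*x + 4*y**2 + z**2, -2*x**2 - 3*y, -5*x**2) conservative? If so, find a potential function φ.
No, ∇×F = (0, 10*x + 2*z, -4*x - 8*y) ≠ 0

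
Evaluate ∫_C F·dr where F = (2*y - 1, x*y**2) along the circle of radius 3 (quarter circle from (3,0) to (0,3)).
9*pi/16 + 3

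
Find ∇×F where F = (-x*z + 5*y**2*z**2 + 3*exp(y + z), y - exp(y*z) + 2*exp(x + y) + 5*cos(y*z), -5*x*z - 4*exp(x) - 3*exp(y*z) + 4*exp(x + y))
(y*exp(y*z) + 5*y*sin(y*z) - 3*z*exp(y*z) + 4*exp(x + y), -x + 10*y**2*z + 5*z + 4*exp(x) - 4*exp(x + y) + 3*exp(y + z), -10*y*z**2 + 2*exp(x + y) - 3*exp(y + z))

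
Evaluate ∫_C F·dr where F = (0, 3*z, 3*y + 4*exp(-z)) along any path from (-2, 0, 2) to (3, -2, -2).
12 - 8*sinh(2)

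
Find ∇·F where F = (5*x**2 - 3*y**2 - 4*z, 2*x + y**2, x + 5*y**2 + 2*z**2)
10*x + 2*y + 4*z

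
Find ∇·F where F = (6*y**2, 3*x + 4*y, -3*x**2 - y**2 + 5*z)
9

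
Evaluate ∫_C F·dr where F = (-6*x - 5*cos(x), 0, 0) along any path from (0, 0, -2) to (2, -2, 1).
-12 - 5*sin(2)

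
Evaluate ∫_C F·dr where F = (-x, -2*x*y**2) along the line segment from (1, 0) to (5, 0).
-12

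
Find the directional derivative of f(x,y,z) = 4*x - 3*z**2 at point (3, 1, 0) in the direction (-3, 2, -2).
-12*sqrt(17)/17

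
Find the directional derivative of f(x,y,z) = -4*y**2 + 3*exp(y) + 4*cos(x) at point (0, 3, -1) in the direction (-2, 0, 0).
0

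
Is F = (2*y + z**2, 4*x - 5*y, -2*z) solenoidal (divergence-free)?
No, ∇·F = -7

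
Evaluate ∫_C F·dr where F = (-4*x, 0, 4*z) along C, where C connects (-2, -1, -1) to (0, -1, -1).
8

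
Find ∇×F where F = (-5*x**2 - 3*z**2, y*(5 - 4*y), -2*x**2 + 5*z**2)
(0, 4*x - 6*z, 0)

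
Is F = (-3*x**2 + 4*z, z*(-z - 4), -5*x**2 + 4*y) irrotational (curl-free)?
No, ∇×F = (2*z + 8, 10*x + 4, 0)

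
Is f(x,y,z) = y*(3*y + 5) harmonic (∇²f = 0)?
No, ∇²f = 6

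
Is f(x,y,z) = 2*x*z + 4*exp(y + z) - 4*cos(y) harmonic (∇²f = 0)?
No, ∇²f = 8*exp(y + z) + 4*cos(y)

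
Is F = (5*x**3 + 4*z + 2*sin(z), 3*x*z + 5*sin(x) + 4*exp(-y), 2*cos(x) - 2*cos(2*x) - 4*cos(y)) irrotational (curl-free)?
No, ∇×F = (-3*x + 4*sin(y), 2*sin(x) - 4*sin(2*x) + 2*cos(z) + 4, 3*z + 5*cos(x))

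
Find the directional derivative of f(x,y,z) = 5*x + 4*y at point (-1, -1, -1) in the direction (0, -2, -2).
-2*sqrt(2)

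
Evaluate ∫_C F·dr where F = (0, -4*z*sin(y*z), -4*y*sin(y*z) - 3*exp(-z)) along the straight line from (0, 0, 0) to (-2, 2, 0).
0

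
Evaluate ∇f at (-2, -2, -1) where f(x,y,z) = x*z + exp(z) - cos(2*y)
(-1, -2*sin(4), -2 + exp(-1))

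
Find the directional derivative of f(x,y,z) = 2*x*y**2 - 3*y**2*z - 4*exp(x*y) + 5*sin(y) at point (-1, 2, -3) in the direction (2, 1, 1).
sqrt(6)*(5*exp(2)*cos(2) - 12 + 32*exp(2))*exp(-2)/6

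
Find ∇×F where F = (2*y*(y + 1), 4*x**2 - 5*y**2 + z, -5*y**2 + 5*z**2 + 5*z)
(-10*y - 1, 0, 8*x - 4*y - 2)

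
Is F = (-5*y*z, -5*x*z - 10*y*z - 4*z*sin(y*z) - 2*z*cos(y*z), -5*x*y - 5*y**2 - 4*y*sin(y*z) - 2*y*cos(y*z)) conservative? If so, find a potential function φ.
Yes, F is conservative. φ = -5*x*y*z - 5*y**2*z - 2*sin(y*z) + 4*cos(y*z)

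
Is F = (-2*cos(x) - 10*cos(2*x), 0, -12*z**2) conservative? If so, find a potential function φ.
Yes, F is conservative. φ = -4*z**3 - 2*sin(x) - 5*sin(2*x)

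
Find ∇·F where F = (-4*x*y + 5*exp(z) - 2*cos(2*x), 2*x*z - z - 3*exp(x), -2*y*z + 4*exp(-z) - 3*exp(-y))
-6*y + 4*sin(2*x) - 4*exp(-z)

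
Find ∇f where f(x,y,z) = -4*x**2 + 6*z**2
(-8*x, 0, 12*z)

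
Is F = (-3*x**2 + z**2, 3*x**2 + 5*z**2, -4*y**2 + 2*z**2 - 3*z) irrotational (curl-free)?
No, ∇×F = (-8*y - 10*z, 2*z, 6*x)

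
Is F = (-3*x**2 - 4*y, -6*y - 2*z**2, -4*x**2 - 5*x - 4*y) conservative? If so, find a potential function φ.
No, ∇×F = (4*z - 4, 8*x + 5, 4) ≠ 0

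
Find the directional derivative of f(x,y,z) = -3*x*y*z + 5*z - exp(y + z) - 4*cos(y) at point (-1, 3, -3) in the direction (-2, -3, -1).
-sqrt(14)*(12*sin(3) + 37)/14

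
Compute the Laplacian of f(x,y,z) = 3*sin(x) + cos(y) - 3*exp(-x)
-3*sin(x) - cos(y) - 3*exp(-x)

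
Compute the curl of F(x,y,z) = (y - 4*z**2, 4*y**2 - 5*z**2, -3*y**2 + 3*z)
(-6*y + 10*z, -8*z, -1)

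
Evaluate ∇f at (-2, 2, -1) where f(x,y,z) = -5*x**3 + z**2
(-60, 0, -2)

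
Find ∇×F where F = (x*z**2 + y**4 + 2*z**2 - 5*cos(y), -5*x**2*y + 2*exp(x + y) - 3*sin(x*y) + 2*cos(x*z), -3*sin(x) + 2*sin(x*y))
(2*x*(sin(x*z) + cos(x*y)), 2*x*z - 2*y*cos(x*y) + 4*z + 3*cos(x), -10*x*y - 4*y**3 - 3*y*cos(x*y) - 2*z*sin(x*z) + 2*exp(x + y) - 5*sin(y))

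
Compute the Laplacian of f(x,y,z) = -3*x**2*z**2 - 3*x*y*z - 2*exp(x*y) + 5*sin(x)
-2*x**2*exp(x*y) - 6*x**2 - 2*y**2*exp(x*y) - 6*z**2 - 5*sin(x)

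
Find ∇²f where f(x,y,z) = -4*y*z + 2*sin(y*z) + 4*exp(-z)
-2*y**2*sin(y*z) - 2*z**2*sin(y*z) + 4*exp(-z)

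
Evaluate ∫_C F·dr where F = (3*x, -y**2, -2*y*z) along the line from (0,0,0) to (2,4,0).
-46/3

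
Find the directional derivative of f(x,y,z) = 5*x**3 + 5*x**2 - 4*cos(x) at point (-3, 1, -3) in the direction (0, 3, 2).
0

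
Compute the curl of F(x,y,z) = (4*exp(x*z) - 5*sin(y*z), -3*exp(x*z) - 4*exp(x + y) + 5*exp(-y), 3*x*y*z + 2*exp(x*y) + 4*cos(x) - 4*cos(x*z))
(x*(3*z + 2*exp(x*y) + 3*exp(x*z)), 4*x*exp(x*z) - 3*y*z - 2*y*exp(x*y) - 5*y*cos(y*z) - 4*z*sin(x*z) + 4*sin(x), -3*z*exp(x*z) + 5*z*cos(y*z) - 4*exp(x + y))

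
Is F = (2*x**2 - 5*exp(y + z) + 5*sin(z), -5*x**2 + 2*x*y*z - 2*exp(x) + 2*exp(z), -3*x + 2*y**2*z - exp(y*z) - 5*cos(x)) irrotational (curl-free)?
No, ∇×F = (-2*x*y + 4*y*z - z*exp(y*z) - 2*exp(z), -5*exp(y + z) - 5*sin(x) + 5*cos(z) + 3, -10*x + 2*y*z - 2*exp(x) + 5*exp(y + z))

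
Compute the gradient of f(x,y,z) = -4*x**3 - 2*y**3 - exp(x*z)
(-12*x**2 - z*exp(x*z), -6*y**2, -x*exp(x*z))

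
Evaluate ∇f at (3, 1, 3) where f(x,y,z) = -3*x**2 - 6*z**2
(-18, 0, -36)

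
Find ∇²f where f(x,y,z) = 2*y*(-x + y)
4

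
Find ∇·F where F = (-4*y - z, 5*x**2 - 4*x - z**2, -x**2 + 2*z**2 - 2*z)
4*z - 2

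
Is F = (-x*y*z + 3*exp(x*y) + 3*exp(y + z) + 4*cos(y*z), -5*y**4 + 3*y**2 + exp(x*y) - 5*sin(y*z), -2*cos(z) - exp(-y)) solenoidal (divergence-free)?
No, ∇·F = x*exp(x*y) - 20*y**3 - y*z + 3*y*exp(x*y) + 6*y - 5*z*cos(y*z) + 2*sin(z)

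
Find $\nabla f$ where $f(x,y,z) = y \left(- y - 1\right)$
(0, -2*y - 1, 0)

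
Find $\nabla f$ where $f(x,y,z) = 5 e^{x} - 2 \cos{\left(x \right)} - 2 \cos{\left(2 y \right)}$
(5*exp(x) + 2*sin(x), 4*sin(2*y), 0)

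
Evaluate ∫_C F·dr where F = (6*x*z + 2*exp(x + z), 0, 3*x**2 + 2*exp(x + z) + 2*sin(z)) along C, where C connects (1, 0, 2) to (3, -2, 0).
-8 + 2*cos(2)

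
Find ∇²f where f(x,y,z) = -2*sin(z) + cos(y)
2*sin(z) - cos(y)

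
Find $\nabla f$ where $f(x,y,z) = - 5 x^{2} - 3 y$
(-10*x, -3, 0)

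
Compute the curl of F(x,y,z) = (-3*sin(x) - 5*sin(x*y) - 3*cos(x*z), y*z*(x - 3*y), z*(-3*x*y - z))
(-3*x*z - y*(x - 3*y), 3*x*sin(x*z) + 3*y*z, 5*x*cos(x*y) + y*z)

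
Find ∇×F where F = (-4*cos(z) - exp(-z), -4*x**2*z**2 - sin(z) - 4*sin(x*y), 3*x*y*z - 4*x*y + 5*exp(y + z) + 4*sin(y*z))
(8*x**2*z + 3*x*z - 4*x + 4*z*cos(y*z) + 5*exp(y + z) + cos(z), -3*y*z + 4*y + 4*sin(z) + exp(-z), -8*x*z**2 - 4*y*cos(x*y))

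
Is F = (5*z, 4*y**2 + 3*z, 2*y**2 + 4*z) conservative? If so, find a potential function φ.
No, ∇×F = (4*y - 3, 5, 0) ≠ 0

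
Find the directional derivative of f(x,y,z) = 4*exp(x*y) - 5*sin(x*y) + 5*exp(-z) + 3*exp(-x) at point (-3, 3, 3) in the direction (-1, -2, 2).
-10*exp(-3)/3 + 4*exp(-9) - 5*cos(9) + exp(3)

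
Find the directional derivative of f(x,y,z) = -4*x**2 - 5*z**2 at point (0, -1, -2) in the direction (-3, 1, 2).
20*sqrt(14)/7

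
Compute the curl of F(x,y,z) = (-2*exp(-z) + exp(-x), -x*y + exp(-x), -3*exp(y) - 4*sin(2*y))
(-3*exp(y) - 8*cos(2*y), 2*exp(-z), -y - exp(-x))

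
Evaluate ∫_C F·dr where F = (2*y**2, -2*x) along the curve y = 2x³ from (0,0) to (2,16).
688/7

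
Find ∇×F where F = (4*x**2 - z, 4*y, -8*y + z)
(-8, -1, 0)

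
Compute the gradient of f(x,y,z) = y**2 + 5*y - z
(0, 2*y + 5, -1)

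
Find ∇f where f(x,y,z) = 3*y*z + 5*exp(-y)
(0, 3*z - 5*exp(-y), 3*y)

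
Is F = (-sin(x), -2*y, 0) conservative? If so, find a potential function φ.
Yes, F is conservative. φ = -y**2 + cos(x)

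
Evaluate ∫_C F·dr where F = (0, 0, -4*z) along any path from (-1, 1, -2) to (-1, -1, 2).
0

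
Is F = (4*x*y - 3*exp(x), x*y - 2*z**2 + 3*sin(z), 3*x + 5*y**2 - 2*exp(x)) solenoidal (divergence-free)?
No, ∇·F = x + 4*y - 3*exp(x)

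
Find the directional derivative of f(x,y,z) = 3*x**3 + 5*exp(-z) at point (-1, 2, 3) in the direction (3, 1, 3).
3*sqrt(19)*(-5 + 9*exp(3))*exp(-3)/19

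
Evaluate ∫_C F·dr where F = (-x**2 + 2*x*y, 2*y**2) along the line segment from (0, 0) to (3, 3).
27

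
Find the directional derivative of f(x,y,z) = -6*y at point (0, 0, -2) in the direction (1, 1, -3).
-6*sqrt(11)/11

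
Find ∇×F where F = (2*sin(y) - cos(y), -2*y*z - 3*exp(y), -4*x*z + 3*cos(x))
(2*y, 4*z + 3*sin(x), -sin(y) - 2*cos(y))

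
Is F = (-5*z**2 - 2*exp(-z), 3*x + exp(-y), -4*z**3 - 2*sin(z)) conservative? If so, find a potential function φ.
No, ∇×F = (0, -10*z + 2*exp(-z), 3) ≠ 0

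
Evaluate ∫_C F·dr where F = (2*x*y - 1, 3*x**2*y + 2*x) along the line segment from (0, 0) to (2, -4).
82/3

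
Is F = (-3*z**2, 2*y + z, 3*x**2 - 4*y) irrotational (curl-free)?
No, ∇×F = (-5, -6*x - 6*z, 0)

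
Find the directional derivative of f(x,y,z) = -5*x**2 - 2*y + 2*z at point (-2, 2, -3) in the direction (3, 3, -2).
25*sqrt(22)/11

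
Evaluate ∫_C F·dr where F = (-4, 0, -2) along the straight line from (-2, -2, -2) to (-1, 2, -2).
-4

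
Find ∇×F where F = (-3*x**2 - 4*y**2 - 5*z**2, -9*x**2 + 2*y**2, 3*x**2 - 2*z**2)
(0, -6*x - 10*z, -18*x + 8*y)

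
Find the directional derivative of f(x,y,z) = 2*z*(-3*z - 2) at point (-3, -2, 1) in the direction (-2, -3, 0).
0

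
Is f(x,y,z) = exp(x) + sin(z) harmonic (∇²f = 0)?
No, ∇²f = exp(x) - sin(z)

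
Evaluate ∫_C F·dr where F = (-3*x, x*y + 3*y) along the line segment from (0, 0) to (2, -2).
8/3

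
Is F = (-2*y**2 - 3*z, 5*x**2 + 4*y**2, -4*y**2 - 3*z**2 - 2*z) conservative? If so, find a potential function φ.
No, ∇×F = (-8*y, -3, 10*x + 4*y) ≠ 0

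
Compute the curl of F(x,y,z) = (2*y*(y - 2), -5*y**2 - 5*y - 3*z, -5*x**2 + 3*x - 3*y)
(0, 10*x - 3, 4 - 4*y)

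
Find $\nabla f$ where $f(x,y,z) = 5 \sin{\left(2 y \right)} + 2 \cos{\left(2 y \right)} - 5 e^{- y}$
(0, -4*sin(2*y) + 10*cos(2*y) + 5*exp(-y), 0)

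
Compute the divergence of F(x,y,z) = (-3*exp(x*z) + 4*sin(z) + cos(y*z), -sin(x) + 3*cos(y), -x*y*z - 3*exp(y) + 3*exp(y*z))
-x*y + 3*y*exp(y*z) - 3*z*exp(x*z) - 3*sin(y)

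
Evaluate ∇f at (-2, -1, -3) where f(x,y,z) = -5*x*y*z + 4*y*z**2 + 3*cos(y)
(-15, 3*sin(1) + 6, 14)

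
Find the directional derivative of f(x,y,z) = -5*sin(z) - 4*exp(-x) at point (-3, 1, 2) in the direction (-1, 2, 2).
-4*exp(3)/3 - 10*cos(2)/3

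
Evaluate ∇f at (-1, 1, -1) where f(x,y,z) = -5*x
(-5, 0, 0)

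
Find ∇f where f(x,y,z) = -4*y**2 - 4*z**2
(0, -8*y, -8*z)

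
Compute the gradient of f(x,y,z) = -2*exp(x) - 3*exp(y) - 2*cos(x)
(-2*exp(x) + 2*sin(x), -3*exp(y), 0)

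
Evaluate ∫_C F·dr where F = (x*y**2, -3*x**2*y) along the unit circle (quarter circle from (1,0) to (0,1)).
-1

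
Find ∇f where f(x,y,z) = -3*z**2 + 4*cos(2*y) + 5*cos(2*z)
(0, -8*sin(2*y), -6*z - 10*sin(2*z))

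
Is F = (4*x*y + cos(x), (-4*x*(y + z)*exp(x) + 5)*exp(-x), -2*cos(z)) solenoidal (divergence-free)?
No, ∇·F = -4*x + 4*y - sin(x) + 2*sin(z)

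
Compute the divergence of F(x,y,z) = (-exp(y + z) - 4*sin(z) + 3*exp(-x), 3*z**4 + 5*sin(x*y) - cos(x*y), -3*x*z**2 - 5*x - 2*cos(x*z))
(x*(-6*z + sin(x*y) + 2*sin(x*z) + 5*cos(x*y))*exp(x) - 3)*exp(-x)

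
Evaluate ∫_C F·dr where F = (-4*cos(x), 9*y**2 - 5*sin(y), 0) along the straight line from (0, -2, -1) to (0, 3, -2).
5*cos(3) - 5*cos(2) + 105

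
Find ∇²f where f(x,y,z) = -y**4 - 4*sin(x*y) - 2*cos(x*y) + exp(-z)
(2*(2*x**2*sin(x*y) + x**2*cos(x*y) + y**2*(2*sin(x*y) + cos(x*y)) - 6*y**2)*exp(z) + 1)*exp(-z)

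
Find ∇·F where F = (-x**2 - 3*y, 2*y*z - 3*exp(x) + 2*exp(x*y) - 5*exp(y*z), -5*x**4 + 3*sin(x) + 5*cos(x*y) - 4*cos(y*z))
2*x*exp(x*y) - 2*x + 4*y*sin(y*z) - 5*z*exp(y*z) + 2*z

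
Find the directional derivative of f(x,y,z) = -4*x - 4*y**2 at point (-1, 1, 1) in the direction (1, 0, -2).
-4*sqrt(5)/5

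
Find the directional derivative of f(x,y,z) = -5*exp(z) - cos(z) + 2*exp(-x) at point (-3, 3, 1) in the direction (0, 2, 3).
3*sqrt(13)*(-5*E + sin(1))/13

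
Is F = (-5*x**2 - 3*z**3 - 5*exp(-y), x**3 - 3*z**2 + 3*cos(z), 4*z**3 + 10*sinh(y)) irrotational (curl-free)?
No, ∇×F = (6*z + 3*sin(z) + 10*cosh(y), -9*z**2, 3*x**2 - 5*exp(-y))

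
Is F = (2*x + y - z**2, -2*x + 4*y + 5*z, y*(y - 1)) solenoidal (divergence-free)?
No, ∇·F = 6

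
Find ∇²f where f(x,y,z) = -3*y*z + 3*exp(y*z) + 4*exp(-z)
(3*(y**2 + z**2)*exp(y*z + z) + 4)*exp(-z)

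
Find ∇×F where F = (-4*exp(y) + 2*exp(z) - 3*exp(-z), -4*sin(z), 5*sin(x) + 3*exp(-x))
(4*cos(z), 2*exp(z) - 5*cos(x) + 3*exp(-z) + 3*exp(-x), 4*exp(y))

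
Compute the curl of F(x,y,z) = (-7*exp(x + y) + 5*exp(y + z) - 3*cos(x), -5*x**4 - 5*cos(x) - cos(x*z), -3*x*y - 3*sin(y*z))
(-x*sin(x*z) - 3*x - 3*z*cos(y*z), 3*y + 5*exp(y + z), -20*x**3 + z*sin(x*z) + 7*exp(x + y) - 5*exp(y + z) + 5*sin(x))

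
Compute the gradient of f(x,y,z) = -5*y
(0, -5, 0)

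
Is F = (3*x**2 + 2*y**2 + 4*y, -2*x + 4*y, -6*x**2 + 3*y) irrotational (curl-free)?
No, ∇×F = (3, 12*x, -4*y - 6)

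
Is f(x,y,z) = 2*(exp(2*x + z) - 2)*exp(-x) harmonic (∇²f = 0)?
No, ∇²f = (4*exp(2*x + z) - 4)*exp(-x)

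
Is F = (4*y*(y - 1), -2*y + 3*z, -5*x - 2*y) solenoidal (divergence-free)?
No, ∇·F = -2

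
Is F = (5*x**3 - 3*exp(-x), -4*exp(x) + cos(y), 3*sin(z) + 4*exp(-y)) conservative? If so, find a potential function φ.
No, ∇×F = (-4*exp(-y), 0, -4*exp(x)) ≠ 0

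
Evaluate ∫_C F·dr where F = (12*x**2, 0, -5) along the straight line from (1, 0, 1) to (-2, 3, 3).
-46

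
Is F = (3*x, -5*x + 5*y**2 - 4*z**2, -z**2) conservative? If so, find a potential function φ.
No, ∇×F = (8*z, 0, -5) ≠ 0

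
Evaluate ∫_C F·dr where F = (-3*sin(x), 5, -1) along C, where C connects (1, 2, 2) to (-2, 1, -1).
-2 - 3*cos(1) + 3*cos(2)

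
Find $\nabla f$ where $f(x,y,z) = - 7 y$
(0, -7, 0)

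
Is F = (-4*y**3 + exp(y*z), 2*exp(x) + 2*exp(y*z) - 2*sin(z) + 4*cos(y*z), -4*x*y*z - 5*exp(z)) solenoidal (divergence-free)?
No, ∇·F = -4*x*y + 2*z*exp(y*z) - 4*z*sin(y*z) - 5*exp(z)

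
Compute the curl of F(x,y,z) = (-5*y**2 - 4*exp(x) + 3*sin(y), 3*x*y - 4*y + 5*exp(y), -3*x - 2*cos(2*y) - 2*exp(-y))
(4*sin(2*y) + 2*exp(-y), 3, 13*y - 3*cos(y))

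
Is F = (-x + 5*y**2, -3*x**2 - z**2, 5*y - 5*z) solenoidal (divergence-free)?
No, ∇·F = -6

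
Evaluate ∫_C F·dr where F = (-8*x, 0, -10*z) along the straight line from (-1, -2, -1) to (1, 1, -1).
0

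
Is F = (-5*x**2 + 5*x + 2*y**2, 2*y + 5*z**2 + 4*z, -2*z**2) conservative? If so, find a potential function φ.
No, ∇×F = (-10*z - 4, 0, -4*y) ≠ 0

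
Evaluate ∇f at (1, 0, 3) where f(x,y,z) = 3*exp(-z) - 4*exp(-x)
(4*exp(-1), 0, -3*exp(-3))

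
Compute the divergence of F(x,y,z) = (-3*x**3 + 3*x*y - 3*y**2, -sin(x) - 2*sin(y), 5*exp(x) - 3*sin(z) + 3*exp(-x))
-9*x**2 + 3*y - 2*cos(y) - 3*cos(z)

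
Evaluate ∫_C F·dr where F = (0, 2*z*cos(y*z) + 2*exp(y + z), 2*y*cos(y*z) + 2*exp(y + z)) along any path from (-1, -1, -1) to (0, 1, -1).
-4*sin(1) - 2*exp(-2) + 2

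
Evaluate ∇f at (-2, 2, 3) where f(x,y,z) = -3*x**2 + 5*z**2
(12, 0, 30)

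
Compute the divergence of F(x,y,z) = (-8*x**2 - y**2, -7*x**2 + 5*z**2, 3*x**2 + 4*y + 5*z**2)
-16*x + 10*z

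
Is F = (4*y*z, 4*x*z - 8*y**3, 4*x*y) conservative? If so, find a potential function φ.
Yes, F is conservative. φ = 2*y*(2*x*z - y**3)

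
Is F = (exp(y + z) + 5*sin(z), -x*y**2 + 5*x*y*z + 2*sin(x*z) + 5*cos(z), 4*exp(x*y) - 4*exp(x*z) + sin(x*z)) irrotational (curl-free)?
No, ∇×F = (-5*x*y + 4*x*exp(x*y) - 2*x*cos(x*z) + 5*sin(z), -4*y*exp(x*y) + 4*z*exp(x*z) - z*cos(x*z) + exp(y + z) + 5*cos(z), -y**2 + 5*y*z + 2*z*cos(x*z) - exp(y + z))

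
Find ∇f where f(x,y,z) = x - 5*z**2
(1, 0, -10*z)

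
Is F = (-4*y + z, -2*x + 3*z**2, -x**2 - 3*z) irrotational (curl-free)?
No, ∇×F = (-6*z, 2*x + 1, 2)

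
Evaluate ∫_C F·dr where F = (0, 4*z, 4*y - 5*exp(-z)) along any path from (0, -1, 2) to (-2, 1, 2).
16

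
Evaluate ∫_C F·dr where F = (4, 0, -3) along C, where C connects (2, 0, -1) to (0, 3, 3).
-20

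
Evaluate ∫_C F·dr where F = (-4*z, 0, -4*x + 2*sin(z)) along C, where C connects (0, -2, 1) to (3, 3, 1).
-12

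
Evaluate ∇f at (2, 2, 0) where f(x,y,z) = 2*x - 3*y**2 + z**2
(2, -12, 0)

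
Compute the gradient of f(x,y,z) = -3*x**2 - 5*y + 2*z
(-6*x, -5, 2)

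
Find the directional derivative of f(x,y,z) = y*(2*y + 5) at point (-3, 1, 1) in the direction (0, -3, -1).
-27*sqrt(10)/10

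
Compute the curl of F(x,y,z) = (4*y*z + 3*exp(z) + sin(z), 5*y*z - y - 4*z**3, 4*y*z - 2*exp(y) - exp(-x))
(-5*y + 12*z**2 + 4*z - 2*exp(y), 4*y + 3*exp(z) + cos(z) - exp(-x), -4*z)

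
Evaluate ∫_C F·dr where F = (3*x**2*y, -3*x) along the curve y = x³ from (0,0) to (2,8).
-4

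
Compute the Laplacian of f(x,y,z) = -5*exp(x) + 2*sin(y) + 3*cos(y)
-5*exp(x) - 2*sin(y) - 3*cos(y)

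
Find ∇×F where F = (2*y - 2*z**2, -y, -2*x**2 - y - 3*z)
(-1, 4*x - 4*z, -2)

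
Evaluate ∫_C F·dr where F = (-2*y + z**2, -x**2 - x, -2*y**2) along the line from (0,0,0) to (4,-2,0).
68/3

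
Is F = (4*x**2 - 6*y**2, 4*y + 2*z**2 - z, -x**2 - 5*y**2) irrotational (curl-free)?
No, ∇×F = (-10*y - 4*z + 1, 2*x, 12*y)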